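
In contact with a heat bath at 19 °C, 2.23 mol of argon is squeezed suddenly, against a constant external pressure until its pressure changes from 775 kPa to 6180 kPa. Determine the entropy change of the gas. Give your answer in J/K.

ΔS_gas = -38.5 J/K

Entropy is a state function, so ΔS_gas depends only on the end states.
For an isothermal ideal gas ΔS_gas = nR ln(P₁/P₂) = 2.23 × 8.314 × ln(775/6180) = -38.5 J/K.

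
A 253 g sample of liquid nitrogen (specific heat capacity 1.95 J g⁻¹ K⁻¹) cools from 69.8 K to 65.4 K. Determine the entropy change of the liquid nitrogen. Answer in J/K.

ΔS = ∫dQ_rev/T = m c ln(T₂/T₁) = 253 × 1.95 × ln(65.4/69.8) = -32.1 J/K.

ΔS = -32.1 J/K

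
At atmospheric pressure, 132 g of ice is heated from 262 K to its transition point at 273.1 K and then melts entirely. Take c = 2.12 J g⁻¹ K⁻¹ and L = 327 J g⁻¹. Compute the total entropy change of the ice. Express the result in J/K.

ΔS = 170 J/K

Warming step: ΔS₁ = m c ln(T_tr/T_i) = 132 × 2.12 × ln(273.1/262) = 11.61 J/K.
Phase change: ΔS₂ = +mL/T_tr = 132 × 327 / 273.1 = 158.1 J/K.
ΔS_total = (11.61) + (158.1) = 170 J/K.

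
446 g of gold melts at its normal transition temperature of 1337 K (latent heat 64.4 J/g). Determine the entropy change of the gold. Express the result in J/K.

ΔS = 21.5 J/K

Heat absorbed by the substance: Q = mL = 446 × 64.4 = 28722.4 J.
At constant T, ΔS = Q_rev/T = 28722.4 / 1337 = 21.5 J/K.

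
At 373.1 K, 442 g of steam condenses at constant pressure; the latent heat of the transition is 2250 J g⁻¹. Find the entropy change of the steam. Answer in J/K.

ΔS = -2670 J/K

Heat released by the substance: Q = −mL = −442 × 2250 = −994500 J.
At constant T, ΔS = Q_rev/T = −994500 / 373.1 = -2670 J/K.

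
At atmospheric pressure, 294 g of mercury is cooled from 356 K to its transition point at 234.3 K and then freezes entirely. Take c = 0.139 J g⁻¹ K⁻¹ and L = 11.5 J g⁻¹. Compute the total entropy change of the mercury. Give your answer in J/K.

ΔS = -31.5 J/K

Cooling step: ΔS₁ = m c ln(T_tr/T_i) = 294 × 0.139 × ln(234.3/356) = -17.1 J/K.
Phase change: ΔS₂ = −mL/T_tr = −294 × 11.5 / 234.3 = -14.43 J/K.
ΔS_total = (-17.1) + (-14.43) = -31.5 J/K.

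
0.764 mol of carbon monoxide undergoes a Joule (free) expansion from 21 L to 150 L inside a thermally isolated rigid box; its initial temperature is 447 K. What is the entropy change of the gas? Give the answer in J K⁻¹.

ΔS_gas = 12.5 J/K

For an ideal gas in free expansion Q = 0 and W = 0, so T is unchanged.
Entropy is a state function; using a reversible isothermal path, ΔS_gas = nR ln(V₂/V₁) = 0.764 × 8.314 × ln(150/21) = 12.5 J/K.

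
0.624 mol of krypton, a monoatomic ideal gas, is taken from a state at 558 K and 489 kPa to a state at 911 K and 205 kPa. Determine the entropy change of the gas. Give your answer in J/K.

ΔS = 10.9 J/K

ΔS = nC_p ln(T₂/T₁) − nR ln(P₂/P₁), with C_p = 5R/2 = 20.79 J mol⁻¹ K⁻¹ for a monoatomic ideal gas.
ΔS = 0.624 × [20.79 × ln(911/558) − 8.314 × ln(205/489)] = 10.9 J/K.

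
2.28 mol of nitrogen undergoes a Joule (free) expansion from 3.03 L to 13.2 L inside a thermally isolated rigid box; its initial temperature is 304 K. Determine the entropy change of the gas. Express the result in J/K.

ΔS_gas = 27.9 J/K

No heat is exchanged and no work is done, so the ideal-gas temperature stays constant.
Entropy is a state function; using a reversible isothermal path, ΔS_gas = nR ln(V₂/V₁) = 2.28 × 8.314 × ln(13.2/3.03) = 27.9 J/K.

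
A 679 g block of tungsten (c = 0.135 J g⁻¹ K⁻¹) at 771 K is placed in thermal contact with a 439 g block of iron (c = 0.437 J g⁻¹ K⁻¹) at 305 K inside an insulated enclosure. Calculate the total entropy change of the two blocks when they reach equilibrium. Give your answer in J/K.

Energy balance: T_f = (m₁c₁T₁ + m₂c₂T₂)/(m₁c₁ + m₂c₂) = 455.67 K.
ΔS₁ = m₁c₁ ln(T_f/T₁) = 91.665 × ln(455.67/771) = -48.21 J/K.
ΔS₂ = m₂c₂ ln(T_f/T₂) = 191.843 × ln(455.67/305) = 77.02 J/K.
ΔS_total = -48.21 + 77.02 = 28.8 J/K.

ΔS_total = 28.8 J/K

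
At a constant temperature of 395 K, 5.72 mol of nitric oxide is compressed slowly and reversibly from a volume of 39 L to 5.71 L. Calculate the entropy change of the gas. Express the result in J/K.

For an isothermal ideal gas ΔS_gas = nR ln(V₂/V₁) = 5.72 × 8.314 × ln(5.71/39) = -91.4 J/K.

ΔS_gas = -91.4 J/K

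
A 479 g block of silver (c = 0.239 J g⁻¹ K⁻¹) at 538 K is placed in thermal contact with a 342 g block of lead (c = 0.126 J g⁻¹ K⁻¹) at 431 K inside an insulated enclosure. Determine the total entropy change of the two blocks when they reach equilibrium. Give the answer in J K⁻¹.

ΔS_total = 0.743 J/K

Energy balance: T_f = (m₁c₁T₁ + m₂c₂T₂)/(m₁c₁ + m₂c₂) = 508.74 K.
ΔS₁ = m₁c₁ ln(T_f/T₁) = 114.481 × ln(508.74/538) = -6.40232 J/K.
ΔS₂ = m₂c₂ ln(T_f/T₂) = 43.092 × ln(508.74/431) = 7.14576 J/K.
ΔS_total = -6.40232 + 7.14576 = 0.743 J/K.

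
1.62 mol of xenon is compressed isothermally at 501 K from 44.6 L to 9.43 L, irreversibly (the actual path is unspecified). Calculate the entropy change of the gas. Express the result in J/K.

ΔS_gas = -20.9 J/K

Entropy is a state function, so ΔS_gas depends only on the end states.
For an isothermal ideal gas ΔS_gas = nR ln(V₂/V₁) = 1.62 × 8.314 × ln(9.43/44.6) = -20.9 J/K.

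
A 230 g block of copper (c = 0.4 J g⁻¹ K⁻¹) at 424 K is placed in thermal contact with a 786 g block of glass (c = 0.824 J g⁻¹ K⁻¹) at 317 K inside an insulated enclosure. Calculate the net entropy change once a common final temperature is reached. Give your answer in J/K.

Energy balance: T_f = (m₁c₁T₁ + m₂c₂T₂)/(m₁c₁ + m₂c₂) = 330.31 K.
ΔS₁ = m₁c₁ ln(T_f/T₁) = 92 × ln(330.31/424) = -22.973 J/K.
ΔS₂ = m₂c₂ ln(T_f/T₂) = 647.664 × ln(330.31/317) = 26.636 J/K.
ΔS_total = -22.973 + 26.636 = 3.66 J/K.

ΔS_total = 3.66 J/K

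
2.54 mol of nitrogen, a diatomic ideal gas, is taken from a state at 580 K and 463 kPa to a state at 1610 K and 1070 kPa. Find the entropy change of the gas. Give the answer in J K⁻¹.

ΔS = nC_p ln(T₂/T₁) − nR ln(P₂/P₁), with C_p = 7R/2 = 29.1 J mol⁻¹ K⁻¹ for a diatomic ideal gas.
ΔS = 2.54 × [29.1 × ln(1610/580) − 8.314 × ln(1070/463)] = 57.8 J/K.

ΔS = 57.8 J/K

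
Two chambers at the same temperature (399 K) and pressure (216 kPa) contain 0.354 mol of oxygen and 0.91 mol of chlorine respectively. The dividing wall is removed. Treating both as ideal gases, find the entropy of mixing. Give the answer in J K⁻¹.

Mole fractions: x_A = 0.354/1.26 = 0.28, x_B = 0.72.
ΔS_mix = −R(n_A ln x_A + n_B ln x_B) = −8.314 × (0.354 ln 0.28 + 0.91 ln 0.72) = 6.23 J/K.

ΔS_mix = 6.23 J/K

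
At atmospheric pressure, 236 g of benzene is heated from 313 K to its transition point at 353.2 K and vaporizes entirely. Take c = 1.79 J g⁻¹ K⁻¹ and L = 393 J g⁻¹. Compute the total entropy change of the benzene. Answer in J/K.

Warming step: ΔS₁ = m c ln(T_tr/T_i) = 236 × 1.79 × ln(353.2/313) = 51.04 J/K.
Phase change: ΔS₂ = +mL/T_tr = 236 × 393 / 353.2 = 262.6 J/K.
ΔS_total = (51.04) + (262.6) = 314 J/K.

ΔS = 314 J/K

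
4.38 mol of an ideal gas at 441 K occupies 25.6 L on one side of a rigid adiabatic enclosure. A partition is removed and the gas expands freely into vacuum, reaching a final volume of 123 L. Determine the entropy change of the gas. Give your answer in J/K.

ΔS_gas = 57.2 J/K

No heat is exchanged and no work is done, so the ideal-gas temperature stays constant.
Entropy is a state function; using a reversible isothermal path, ΔS_gas = nR ln(V₂/V₁) = 4.38 × 8.314 × ln(123/25.6) = 57.2 J/K.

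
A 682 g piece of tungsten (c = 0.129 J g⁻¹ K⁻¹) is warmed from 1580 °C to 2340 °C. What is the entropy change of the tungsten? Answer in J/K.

In kelvin: T₁ = 1853.15 K, T₂ = 2613.15 K. ΔS = ∫dQ_rev/T = m c ln(T₂/T₁) = 682 × 0.129 × ln(2613.15/1853.15) = 30.2 J/K.

ΔS = 30.2 J/K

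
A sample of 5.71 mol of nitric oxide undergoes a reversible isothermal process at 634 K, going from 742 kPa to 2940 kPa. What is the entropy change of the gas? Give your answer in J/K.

ΔS_gas = -65.4 J/K

For an isothermal ideal gas ΔS_gas = nR ln(P₁/P₂) = 5.71 × 8.314 × ln(742/2940) = -65.4 J/K.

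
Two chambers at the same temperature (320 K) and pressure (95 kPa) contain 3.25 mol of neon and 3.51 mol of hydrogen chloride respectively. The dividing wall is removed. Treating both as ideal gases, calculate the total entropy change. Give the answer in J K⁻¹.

Mole fractions: x_A = 3.25/6.76 = 0.481, x_B = 0.519.
ΔS_mix = −R(n_A ln x_A + n_B ln x_B) = −8.314 × (3.25 ln 0.481 + 3.51 ln 0.519) = 38.9 J/K.

ΔS_mix = 38.9 J/K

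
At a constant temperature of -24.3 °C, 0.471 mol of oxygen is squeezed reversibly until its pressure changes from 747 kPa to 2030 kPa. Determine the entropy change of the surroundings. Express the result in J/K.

ΔS_surr = 3.91 J/K

For an isothermal ideal gas ΔS_gas = nR ln(P₁/P₂) = 0.471 × 8.314 × ln(747/2030) = -3.91 J/K.
The process is reversible, so ΔS_surr = −ΔS_gas = 3.91 J/K and ΔS_universe = 0.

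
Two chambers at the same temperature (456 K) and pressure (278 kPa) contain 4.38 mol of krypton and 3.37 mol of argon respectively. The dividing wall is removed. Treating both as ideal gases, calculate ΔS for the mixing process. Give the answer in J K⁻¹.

ΔS_mix = 44.1 J/K

Mole fractions: x_A = 4.38/7.75 = 0.565, x_B = 0.435.
ΔS_mix = −R(n_A ln x_A + n_B ln x_B) = −8.314 × (4.38 ln 0.565 + 3.37 ln 0.435) = 44.1 J/K.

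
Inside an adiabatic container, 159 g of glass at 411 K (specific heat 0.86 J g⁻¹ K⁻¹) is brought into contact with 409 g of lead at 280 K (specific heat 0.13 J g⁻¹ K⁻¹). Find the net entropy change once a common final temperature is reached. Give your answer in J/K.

ΔS_total = 2.66 J/K

Energy balance: T_f = (m₁c₁T₁ + m₂c₂T₂)/(m₁c₁ + m₂c₂) = 374.32 K.
ΔS₁ = m₁c₁ ln(T_f/T₁) = 136.74 × ln(374.32/411) = -12.78 J/K.
ΔS₂ = m₂c₂ ln(T_f/T₂) = 53.17 × ln(374.32/280) = 15.44 J/K.
ΔS_total = -12.78 + 15.44 = 2.66 J/K.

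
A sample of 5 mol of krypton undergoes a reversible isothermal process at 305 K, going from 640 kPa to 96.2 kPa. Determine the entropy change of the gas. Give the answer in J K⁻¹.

ΔS_gas = 78.8 J/K

For an isothermal ideal gas ΔS_gas = nR ln(P₁/P₂) = 5 × 8.314 × ln(640/96.2) = 78.8 J/K.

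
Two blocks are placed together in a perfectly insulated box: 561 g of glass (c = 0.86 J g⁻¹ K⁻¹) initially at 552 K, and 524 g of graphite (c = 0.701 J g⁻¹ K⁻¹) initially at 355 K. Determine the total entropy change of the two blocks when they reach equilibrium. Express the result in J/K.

ΔS_total = 19.8 J/K

Energy balance: T_f = (m₁c₁T₁ + m₂c₂T₂)/(m₁c₁ + m₂c₂) = 466.85 K.
ΔS₁ = m₁c₁ ln(T_f/T₁) = 482.46 × ln(466.85/552) = -80.84 J/K.
ΔS₂ = m₂c₂ ln(T_f/T₂) = 367.324 × ln(466.85/355) = 100.6 J/K.
ΔS_total = -80.84 + 100.6 = 19.8 J/K.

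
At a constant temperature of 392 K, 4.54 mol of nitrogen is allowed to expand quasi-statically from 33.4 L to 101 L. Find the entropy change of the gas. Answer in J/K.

For an isothermal ideal gas ΔS_gas = nR ln(V₂/V₁) = 4.54 × 8.314 × ln(101/33.4) = 41.8 J/K.

ΔS_gas = 41.8 J/K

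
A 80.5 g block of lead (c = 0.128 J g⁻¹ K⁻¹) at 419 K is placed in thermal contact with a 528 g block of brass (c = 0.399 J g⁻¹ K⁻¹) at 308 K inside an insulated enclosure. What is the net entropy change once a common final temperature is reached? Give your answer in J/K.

ΔS_total = 0.511 J/K

Energy balance: T_f = (m₁c₁T₁ + m₂c₂T₂)/(m₁c₁ + m₂c₂) = 313.18 K.
ΔS₁ = m₁c₁ ln(T_f/T₁) = 10.304 × ln(313.18/419) = -3 J/K.
ΔS₂ = m₂c₂ ln(T_f/T₂) = 210.672 × ln(313.18/308) = 3.511 J/K.
ΔS_total = -3 + 3.511 = 0.511 J/K.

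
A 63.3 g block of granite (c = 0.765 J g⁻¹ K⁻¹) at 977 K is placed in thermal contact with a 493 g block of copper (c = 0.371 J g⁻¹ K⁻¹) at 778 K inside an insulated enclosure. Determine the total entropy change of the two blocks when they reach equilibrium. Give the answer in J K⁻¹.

Energy balance: T_f = (m₁c₁T₁ + m₂c₂T₂)/(m₁c₁ + m₂c₂) = 819.66 K.
ΔS₁ = m₁c₁ ln(T_f/T₁) = 48.4245 × ln(819.66/977) = -8.503 J/K.
ΔS₂ = m₂c₂ ln(T_f/T₂) = 182.903 × ln(819.66/778) = 9.54 J/K.
ΔS_total = -8.503 + 9.54 = 1.04 J/K.

ΔS_total = 1.04 J/K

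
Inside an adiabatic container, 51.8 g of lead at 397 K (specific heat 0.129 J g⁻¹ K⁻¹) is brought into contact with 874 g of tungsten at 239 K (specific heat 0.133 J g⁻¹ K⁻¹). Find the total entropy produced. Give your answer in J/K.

ΔS_total = 0.949 J/K

Energy balance: T_f = (m₁c₁T₁ + m₂c₂T₂)/(m₁c₁ + m₂c₂) = 247.59 K.
ΔS₁ = m₁c₁ ln(T_f/T₁) = 6.6822 × ln(247.59/397) = -3.155 J/K.
ΔS₂ = m₂c₂ ln(T_f/T₂) = 116.242 × ln(247.59/239) = 4.104 J/K.
ΔS_total = -3.155 + 4.104 = 0.949 J/K.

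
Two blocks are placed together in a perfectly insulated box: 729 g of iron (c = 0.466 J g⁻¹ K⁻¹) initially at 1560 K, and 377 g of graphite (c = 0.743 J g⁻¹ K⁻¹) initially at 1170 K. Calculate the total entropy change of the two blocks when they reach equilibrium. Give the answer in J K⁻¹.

Energy balance: T_f = (m₁c₁T₁ + m₂c₂T₂)/(m₁c₁ + m₂c₂) = 1383.8 K.
ΔS₁ = m₁c₁ ln(T_f/T₁) = 339.714 × ln(1383.8/1560) = -40.73 J/K.
ΔS₂ = m₂c₂ ln(T_f/T₂) = 280.111 × ln(1383.8/1170) = 47 J/K.
ΔS_total = -40.73 + 47 = 6.27 J/K.

ΔS_total = 6.27 J/K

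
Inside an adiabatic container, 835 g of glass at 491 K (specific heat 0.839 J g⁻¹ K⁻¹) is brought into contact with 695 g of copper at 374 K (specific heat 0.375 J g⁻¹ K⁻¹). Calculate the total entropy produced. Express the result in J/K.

Energy balance: T_f = (m₁c₁T₁ + m₂c₂T₂)/(m₁c₁ + m₂c₂) = 459.28 K.
ΔS₁ = m₁c₁ ln(T_f/T₁) = 700.565 × ln(459.28/491) = -46.79 J/K.
ΔS₂ = m₂c₂ ln(T_f/T₂) = 260.625 × ln(459.28/374) = 53.53 J/K.
ΔS_total = -46.79 + 53.53 = 6.74 J/K.

ΔS_total = 6.74 J/K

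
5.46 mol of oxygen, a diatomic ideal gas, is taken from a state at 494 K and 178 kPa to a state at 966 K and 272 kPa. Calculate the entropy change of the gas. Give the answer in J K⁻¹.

ΔS = 87.3 J/K

ΔS = nC_p ln(T₂/T₁) − nR ln(P₂/P₁), with C_p = 7R/2 = 29.1 J mol⁻¹ K⁻¹ for a diatomic ideal gas.
ΔS = 5.46 × [29.1 × ln(966/494) − 8.314 × ln(272/178)] = 87.3 J/K.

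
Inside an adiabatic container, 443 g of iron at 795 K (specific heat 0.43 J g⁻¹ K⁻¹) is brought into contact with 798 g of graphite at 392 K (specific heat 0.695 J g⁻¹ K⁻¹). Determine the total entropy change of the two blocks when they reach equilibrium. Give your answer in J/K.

Energy balance: T_f = (m₁c₁T₁ + m₂c₂T₂)/(m₁c₁ + m₂c₂) = 495.03 K.
ΔS₁ = m₁c₁ ln(T_f/T₁) = 190.49 × ln(495.03/795) = -90.24 J/K.
ΔS₂ = m₂c₂ ln(T_f/T₂) = 554.61 × ln(495.03/392) = 129.4 J/K.
ΔS_total = -90.24 + 129.4 = 39.2 J/K.

ΔS_total = 39.2 J/K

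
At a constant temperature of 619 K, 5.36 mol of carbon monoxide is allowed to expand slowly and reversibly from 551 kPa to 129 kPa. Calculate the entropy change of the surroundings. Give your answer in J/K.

ΔS_surr = -64.7 J/K

For an isothermal ideal gas ΔS_gas = nR ln(P₁/P₂) = 5.36 × 8.314 × ln(551/129) = 64.7 J/K.
The process is reversible, so ΔS_surr = −ΔS_gas = -64.7 J/K and ΔS_universe = 0.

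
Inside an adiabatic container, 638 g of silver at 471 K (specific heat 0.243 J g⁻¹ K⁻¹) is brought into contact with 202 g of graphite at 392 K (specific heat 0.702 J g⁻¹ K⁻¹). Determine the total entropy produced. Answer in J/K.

ΔS_total = 1.24 J/K

Energy balance: T_f = (m₁c₁T₁ + m₂c₂T₂)/(m₁c₁ + m₂c₂) = 433.26 K.
ΔS₁ = m₁c₁ ln(T_f/T₁) = 155.034 × ln(433.26/471) = -12.95 J/K.
ΔS₂ = m₂c₂ ln(T_f/T₂) = 141.804 × ln(433.26/392) = 14.19 J/K.
ΔS_total = -12.95 + 14.19 = 1.24 J/K.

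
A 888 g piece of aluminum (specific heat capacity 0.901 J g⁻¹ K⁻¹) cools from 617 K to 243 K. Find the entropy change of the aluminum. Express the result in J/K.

ΔS = -746 J/K

ΔS = ∫dQ_rev/T = m c ln(T₂/T₁) = 888 × 0.901 × ln(243/617) = -746 J/K.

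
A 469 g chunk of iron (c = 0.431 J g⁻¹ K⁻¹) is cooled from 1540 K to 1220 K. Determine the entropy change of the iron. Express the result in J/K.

ΔS = -47.1 J/K

ΔS = ∫dQ_rev/T = m c ln(T₂/T₁) = 469 × 0.431 × ln(1220/1540) = -47.1 J/K.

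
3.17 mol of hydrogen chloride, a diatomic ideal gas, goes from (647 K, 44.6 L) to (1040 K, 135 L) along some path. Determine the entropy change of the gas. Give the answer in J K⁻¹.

Entropy is a state function: ΔS = nC_V ln(T₂/T₁) + nR ln(V₂/V₁), with C_V = 5R/2 = 20.79 J mol⁻¹ K⁻¹ for a diatomic ideal gas.
ΔS = 3.17 × [20.79 × ln(1040/647) + 8.314 × ln(135/44.6)] = 60.5 J/K.

ΔS = 60.5 J/K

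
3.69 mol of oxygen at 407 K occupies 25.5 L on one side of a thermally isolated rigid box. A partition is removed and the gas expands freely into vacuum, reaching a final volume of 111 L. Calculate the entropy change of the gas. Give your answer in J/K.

For an ideal gas in free expansion Q = 0 and W = 0, so T is unchanged.
Entropy is a state function; using a reversible isothermal path, ΔS_gas = nR ln(V₂/V₁) = 3.69 × 8.314 × ln(111/25.5) = 45.1 J/K.

ΔS_gas = 45.1 J/K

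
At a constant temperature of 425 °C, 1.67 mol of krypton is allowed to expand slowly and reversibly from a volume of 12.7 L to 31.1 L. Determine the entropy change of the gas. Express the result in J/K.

For an isothermal ideal gas ΔS_gas = nR ln(V₂/V₁) = 1.67 × 8.314 × ln(31.1/12.7) = 12.4 J/K.

ΔS_gas = 12.4 J/K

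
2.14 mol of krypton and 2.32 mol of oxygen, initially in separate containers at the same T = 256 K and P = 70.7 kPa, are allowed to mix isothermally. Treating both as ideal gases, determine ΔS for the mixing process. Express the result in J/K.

Mole fractions: x_A = 2.14/4.46 = 0.48, x_B = 0.52.
ΔS_mix = −R(n_A ln x_A + n_B ln x_B) = −8.314 × (2.14 ln 0.48 + 2.32 ln 0.52) = 25.7 J/K.

ΔS_mix = 25.7 J/K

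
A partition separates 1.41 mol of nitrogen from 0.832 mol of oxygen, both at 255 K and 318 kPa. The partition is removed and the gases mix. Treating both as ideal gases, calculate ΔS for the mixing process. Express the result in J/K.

ΔS_mix = 12.3 J/K

Mole fractions: x_A = 1.41/2.24 = 0.629, x_B = 0.371.
ΔS_mix = −R(n_A ln x_A + n_B ln x_B) = −8.314 × (1.41 ln 0.629 + 0.832 ln 0.371) = 12.3 J/K.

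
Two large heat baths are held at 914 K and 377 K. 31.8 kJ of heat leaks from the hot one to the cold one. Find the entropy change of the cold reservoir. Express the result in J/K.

ΔS_cold = 84.4 J/K

The cold reservoir gains heat Q, so ΔS_cold = +Q/T_C = 31800/377 = 84.4 J/K.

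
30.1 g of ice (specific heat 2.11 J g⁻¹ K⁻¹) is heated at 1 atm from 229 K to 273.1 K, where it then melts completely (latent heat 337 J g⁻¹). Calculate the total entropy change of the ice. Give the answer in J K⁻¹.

ΔS = 48.3 J/K

Warming step: ΔS₁ = m c ln(T_tr/T_i) = 30.1 × 2.11 × ln(273.1/229) = 11.19 J/K.
Phase change: ΔS₂ = +mL/T_tr = 30.1 × 337 / 273.1 = 37.14 J/K.
ΔS_total = (11.19) + (37.14) = 48.3 J/K.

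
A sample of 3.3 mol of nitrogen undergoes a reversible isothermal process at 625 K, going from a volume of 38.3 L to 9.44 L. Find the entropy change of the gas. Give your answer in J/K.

ΔS_gas = -38.4 J/K

For an isothermal ideal gas ΔS_gas = nR ln(V₂/V₁) = 3.3 × 8.314 × ln(9.44/38.3) = -38.4 J/K.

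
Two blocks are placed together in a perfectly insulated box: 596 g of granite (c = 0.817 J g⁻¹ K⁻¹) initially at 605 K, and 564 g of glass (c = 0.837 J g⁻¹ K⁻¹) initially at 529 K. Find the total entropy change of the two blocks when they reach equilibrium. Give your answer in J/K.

ΔS_total = 2.16 J/K

Energy balance: T_f = (m₁c₁T₁ + m₂c₂T₂)/(m₁c₁ + m₂c₂) = 567.59 K.
ΔS₁ = m₁c₁ ln(T_f/T₁) = 486.932 × ln(567.59/605) = -31.08 J/K.
ΔS₂ = m₂c₂ ln(T_f/T₂) = 472.068 × ln(567.59/529) = 33.24 J/K.
ΔS_total = -31.08 + 33.24 = 2.16 J/K.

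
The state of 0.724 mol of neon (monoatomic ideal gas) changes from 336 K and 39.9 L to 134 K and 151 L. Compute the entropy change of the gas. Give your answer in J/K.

Entropy is a state function: ΔS = nC_V ln(T₂/T₁) + nR ln(V₂/V₁), with C_V = 3R/2 = 12.47 J mol⁻¹ K⁻¹ for a monoatomic ideal gas.
ΔS = 0.724 × [12.47 × ln(134/336) + 8.314 × ln(151/39.9)] = -0.289 J/K.

ΔS = -0.289 J/K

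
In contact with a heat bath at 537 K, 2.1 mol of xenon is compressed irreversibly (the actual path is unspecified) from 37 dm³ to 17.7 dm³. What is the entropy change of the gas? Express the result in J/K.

ΔS_gas = -12.9 J/K

Entropy is a state function, so ΔS_gas depends only on the end states.
For an isothermal ideal gas ΔS_gas = nR ln(V₂/V₁) = 2.1 × 8.314 × ln(17.7/37) = -12.9 J/K.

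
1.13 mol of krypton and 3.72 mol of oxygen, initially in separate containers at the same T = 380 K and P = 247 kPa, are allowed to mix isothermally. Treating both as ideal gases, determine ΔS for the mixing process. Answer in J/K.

ΔS_mix = 21.9 J/K

Mole fractions: x_A = 1.13/4.85 = 0.233, x_B = 0.767.
ΔS_mix = −R(n_A ln x_A + n_B ln x_B) = −8.314 × (1.13 ln 0.233 + 3.72 ln 0.767) = 21.9 J/K.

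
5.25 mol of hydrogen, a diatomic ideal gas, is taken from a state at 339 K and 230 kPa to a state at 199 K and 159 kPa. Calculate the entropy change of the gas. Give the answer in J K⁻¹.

ΔS = nC_p ln(T₂/T₁) − nR ln(P₂/P₁), with C_p = 7R/2 = 29.1 J mol⁻¹ K⁻¹ for a diatomic ideal gas.
ΔS = 5.25 × [29.1 × ln(199/339) − 8.314 × ln(159/230)] = -65.3 J/K.

ΔS = -65.3 J/K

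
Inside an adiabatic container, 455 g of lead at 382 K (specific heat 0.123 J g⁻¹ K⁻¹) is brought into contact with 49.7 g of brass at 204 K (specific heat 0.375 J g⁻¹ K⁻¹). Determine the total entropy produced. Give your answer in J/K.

ΔS_total = 2.46 J/K

Energy balance: T_f = (m₁c₁T₁ + m₂c₂T₂)/(m₁c₁ + m₂c₂) = 337.53 K.
ΔS₁ = m₁c₁ ln(T_f/T₁) = 55.965 × ln(337.53/382) = -6.926 J/K.
ΔS₂ = m₂c₂ ln(T_f/T₂) = 18.6375 × ln(337.53/204) = 9.385 J/K.
ΔS_total = -6.926 + 9.385 = 2.46 J/K.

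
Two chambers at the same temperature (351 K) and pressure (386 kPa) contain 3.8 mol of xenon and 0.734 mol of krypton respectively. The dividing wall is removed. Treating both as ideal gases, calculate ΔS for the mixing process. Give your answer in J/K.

Mole fractions: x_A = 3.8/4.53 = 0.838, x_B = 0.162.
ΔS_mix = −R(n_A ln x_A + n_B ln x_B) = −8.314 × (3.8 ln 0.838 + 0.734 ln 0.162) = 16.7 J/K.

ΔS_mix = 16.7 J/K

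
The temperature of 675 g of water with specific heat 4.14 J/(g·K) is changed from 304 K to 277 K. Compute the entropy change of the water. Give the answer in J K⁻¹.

ΔS = ∫dQ_rev/T = m c ln(T₂/T₁) = 675 × 4.14 × ln(277/304) = -260 J/K.

ΔS = -260 J/K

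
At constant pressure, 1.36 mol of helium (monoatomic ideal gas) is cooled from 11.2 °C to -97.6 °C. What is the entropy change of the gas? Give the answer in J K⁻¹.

ΔS = -13.6 J/K

In kelvin: T₁ = 284.35 K, T₂ = 175.55 K. At constant pressure, ΔS = nC_p ln(T₂/T₁) with C_p = 5R/2 = 20.79 J mol⁻¹ K⁻¹.
ΔS = 1.36 × 20.79 × ln(175.55/284.35) = -13.6 J/K.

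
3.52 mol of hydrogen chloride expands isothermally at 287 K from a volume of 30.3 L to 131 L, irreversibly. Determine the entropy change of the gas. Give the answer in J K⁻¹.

ΔS_gas = 42.8 J/K

Entropy is a state function, so ΔS_gas depends only on the end states.
For an isothermal ideal gas ΔS_gas = nR ln(V₂/V₁) = 3.52 × 8.314 × ln(131/30.3) = 42.8 J/K.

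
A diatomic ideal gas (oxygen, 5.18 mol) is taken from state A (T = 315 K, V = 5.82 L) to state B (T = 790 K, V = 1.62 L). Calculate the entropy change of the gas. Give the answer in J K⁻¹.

Entropy is a state function: ΔS = nC_V ln(T₂/T₁) + nR ln(V₂/V₁), with C_V = 5R/2 = 20.79 J mol⁻¹ K⁻¹ for a diatomic ideal gas.
ΔS = 5.18 × [20.79 × ln(790/315) + 8.314 × ln(1.62/5.82)] = 43.9 J/K.

ΔS = 43.9 J/K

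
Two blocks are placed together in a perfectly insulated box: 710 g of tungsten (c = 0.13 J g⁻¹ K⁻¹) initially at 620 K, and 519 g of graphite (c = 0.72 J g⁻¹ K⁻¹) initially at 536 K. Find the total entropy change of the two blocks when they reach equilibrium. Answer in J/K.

ΔS_total = 0.807 J/K

Energy balance: T_f = (m₁c₁T₁ + m₂c₂T₂)/(m₁c₁ + m₂c₂) = 552.64 K.
ΔS₁ = m₁c₁ ln(T_f/T₁) = 92.3 × ln(552.64/620) = -10.616 J/K.
ΔS₂ = m₂c₂ ln(T_f/T₂) = 373.68 × ln(552.64/536) = 11.423 J/K.
ΔS_total = -10.616 + 11.423 = 0.807 J/K.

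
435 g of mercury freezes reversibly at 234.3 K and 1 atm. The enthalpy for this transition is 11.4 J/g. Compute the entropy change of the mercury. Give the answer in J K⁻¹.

ΔS = -21.2 J/K

Heat released by the substance: Q = −mL = −435 × 11.4 = −4959 J.
At constant T, ΔS = Q_rev/T = −4959 / 234.3 = -21.2 J/K.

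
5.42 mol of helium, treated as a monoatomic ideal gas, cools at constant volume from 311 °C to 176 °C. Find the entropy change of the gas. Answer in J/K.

In kelvin: T₁ = 584.15 K, T₂ = 449.15 K. At constant volume, ΔS = nC_V ln(T₂/T₁) with C_V = 3R/2 = 12.47 J mol⁻¹ K⁻¹.
ΔS = 5.42 × 12.47 × ln(449.15/584.15) = -17.8 J/K.

ΔS = -17.8 J/K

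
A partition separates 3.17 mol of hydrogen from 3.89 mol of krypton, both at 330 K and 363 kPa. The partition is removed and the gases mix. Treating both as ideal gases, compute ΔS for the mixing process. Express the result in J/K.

ΔS_mix = 40.4 J/K

Mole fractions: x_A = 3.17/7.06 = 0.449, x_B = 0.551.
ΔS_mix = −R(n_A ln x_A + n_B ln x_B) = −8.314 × (3.17 ln 0.449 + 3.89 ln 0.551) = 40.4 J/K.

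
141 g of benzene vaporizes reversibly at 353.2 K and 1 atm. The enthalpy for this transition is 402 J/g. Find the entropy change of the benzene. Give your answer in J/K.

ΔS = 160 J/K

Heat absorbed by the substance: Q = mL = 141 × 402 = 56682 J.
At constant T, ΔS = Q_rev/T = 56682 / 353.2 = 160 J/K.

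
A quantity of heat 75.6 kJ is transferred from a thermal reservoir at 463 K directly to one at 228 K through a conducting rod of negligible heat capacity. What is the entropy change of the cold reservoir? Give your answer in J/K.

ΔS_cold = 332 J/K

The cold reservoir gains heat Q, so ΔS_cold = +Q/T_C = 75600/228 = 332 J/K.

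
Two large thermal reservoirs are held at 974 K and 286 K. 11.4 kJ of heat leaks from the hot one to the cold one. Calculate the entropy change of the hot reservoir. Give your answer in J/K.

ΔS_hot = -11.7 J/K

The hot reservoir loses heat Q, so ΔS_hot = −Q/T_H = −11400/974 = -11.7 J/K.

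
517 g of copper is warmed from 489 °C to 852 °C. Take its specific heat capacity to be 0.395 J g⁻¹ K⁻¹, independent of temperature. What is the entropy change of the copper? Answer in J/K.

In kelvin: T₁ = 762.15 K, T₂ = 1125.15 K. ΔS = ∫dQ_rev/T = m c ln(T₂/T₁) = 517 × 0.395 × ln(1125.15/762.15) = 79.5 J/K.

ΔS = 79.5 J/K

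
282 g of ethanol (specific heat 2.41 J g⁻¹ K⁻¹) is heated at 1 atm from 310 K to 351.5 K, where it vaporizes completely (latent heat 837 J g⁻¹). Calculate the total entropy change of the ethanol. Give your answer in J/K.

ΔS = 757 J/K

Warming step: ΔS₁ = m c ln(T_tr/T_i) = 282 × 2.41 × ln(351.5/310) = 85.39 J/K.
Phase change: ΔS₂ = +mL/T_tr = 282 × 837 / 351.5 = 671.5 J/K.
ΔS_total = (85.39) + (671.5) = 757 J/K.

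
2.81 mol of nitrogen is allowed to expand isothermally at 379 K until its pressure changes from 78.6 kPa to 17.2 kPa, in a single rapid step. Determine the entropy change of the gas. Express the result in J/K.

Entropy is a state function, so ΔS_gas depends only on the end states.
For an isothermal ideal gas ΔS_gas = nR ln(P₁/P₂) = 2.81 × 8.314 × ln(78.6/17.2) = 35.5 J/K.

ΔS_gas = 35.5 J/K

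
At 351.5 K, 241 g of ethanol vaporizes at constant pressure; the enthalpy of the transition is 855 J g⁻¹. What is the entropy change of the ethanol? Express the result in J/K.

ΔS = 586 J/K

Heat absorbed by the substance: Q = mL = 241 × 855 = 206055 J.
At constant T, ΔS = Q_rev/T = 206055 / 351.5 = 586 J/K.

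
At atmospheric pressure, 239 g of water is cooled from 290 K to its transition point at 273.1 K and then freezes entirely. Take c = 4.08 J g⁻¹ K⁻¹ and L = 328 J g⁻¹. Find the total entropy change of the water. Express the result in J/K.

Cooling step: ΔS₁ = m c ln(T_tr/T_i) = 239 × 4.08 × ln(273.1/290) = -58.55 J/K.
Phase change: ΔS₂ = −mL/T_tr = −239 × 328 / 273.1 = -287 J/K.
ΔS_total = (-58.55) + (-287) = -346 J/K.

ΔS = -346 J/K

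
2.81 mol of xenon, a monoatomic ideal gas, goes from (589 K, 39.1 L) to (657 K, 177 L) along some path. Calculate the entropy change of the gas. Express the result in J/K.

Entropy is a state function: ΔS = nC_V ln(T₂/T₁) + nR ln(V₂/V₁), with C_V = 3R/2 = 12.47 J mol⁻¹ K⁻¹ for a monoatomic ideal gas.
ΔS = 2.81 × [12.47 × ln(657/589) + 8.314 × ln(177/39.1)] = 39.1 J/K.

ΔS = 39.1 J/K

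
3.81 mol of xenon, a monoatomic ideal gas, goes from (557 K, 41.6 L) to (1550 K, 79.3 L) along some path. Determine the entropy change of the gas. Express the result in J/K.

Entropy is a state function: ΔS = nC_V ln(T₂/T₁) + nR ln(V₂/V₁), with C_V = 3R/2 = 12.47 J mol⁻¹ K⁻¹ for a monoatomic ideal gas.
ΔS = 3.81 × [12.47 × ln(1550/557) + 8.314 × ln(79.3/41.6)] = 69.1 J/K.

ΔS = 69.1 J/K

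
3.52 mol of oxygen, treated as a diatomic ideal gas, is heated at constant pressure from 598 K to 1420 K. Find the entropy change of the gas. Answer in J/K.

At constant pressure, ΔS = nC_p ln(T₂/T₁) with C_p = 7R/2 = 29.1 J mol⁻¹ K⁻¹.
ΔS = 3.52 × 29.1 × ln(1420/598) = 88.6 J/K.

ΔS = 88.6 J/K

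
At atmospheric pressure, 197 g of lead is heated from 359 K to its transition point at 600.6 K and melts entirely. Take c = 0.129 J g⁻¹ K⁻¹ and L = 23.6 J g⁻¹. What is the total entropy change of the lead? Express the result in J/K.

Warming step: ΔS₁ = m c ln(T_tr/T_i) = 197 × 0.129 × ln(600.6/359) = 13.08 J/K.
Phase change: ΔS₂ = +mL/T_tr = 197 × 23.6 / 600.6 = 7.741 J/K.
ΔS_total = (13.08) + (7.741) = 20.8 J/K.

ΔS = 20.8 J/K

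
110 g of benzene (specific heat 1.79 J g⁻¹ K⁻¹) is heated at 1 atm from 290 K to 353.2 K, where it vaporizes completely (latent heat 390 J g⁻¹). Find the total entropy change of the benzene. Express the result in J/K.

ΔS = 160 J/K

Warming step: ΔS₁ = m c ln(T_tr/T_i) = 110 × 1.79 × ln(353.2/290) = 38.82 J/K.
Phase change: ΔS₂ = +mL/T_tr = 110 × 390 / 353.2 = 121.5 J/K.
ΔS_total = (38.82) + (121.5) = 160 J/K.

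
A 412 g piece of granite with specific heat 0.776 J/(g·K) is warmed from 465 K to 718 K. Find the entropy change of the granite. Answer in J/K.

ΔS = ∫dQ_rev/T = m c ln(T₂/T₁) = 412 × 0.776 × ln(718/465) = 139 J/K.

ΔS = 139 J/K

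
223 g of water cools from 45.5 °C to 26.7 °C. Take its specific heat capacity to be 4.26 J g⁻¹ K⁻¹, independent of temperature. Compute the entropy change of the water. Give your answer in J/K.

ΔS = -57.8 J/K

In kelvin: T₁ = 318.65 K, T₂ = 299.85 K. ΔS = ∫dQ_rev/T = m c ln(T₂/T₁) = 223 × 4.26 × ln(299.85/318.65) = -57.8 J/K.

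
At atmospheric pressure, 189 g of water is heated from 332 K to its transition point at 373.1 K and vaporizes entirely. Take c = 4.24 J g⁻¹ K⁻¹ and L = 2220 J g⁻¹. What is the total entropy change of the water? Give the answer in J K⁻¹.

Warming step: ΔS₁ = m c ln(T_tr/T_i) = 189 × 4.24 × ln(373.1/332) = 93.53 J/K.
Phase change: ΔS₂ = +mL/T_tr = 189 × 2220 / 373.1 = 1125 J/K.
ΔS_total = (93.53) + (1125) = 1220 J/K.

ΔS = 1220 J/K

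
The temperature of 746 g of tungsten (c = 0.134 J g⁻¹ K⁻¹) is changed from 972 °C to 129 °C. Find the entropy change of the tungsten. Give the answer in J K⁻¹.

In kelvin: T₁ = 1245.15 K, T₂ = 402.15 K. ΔS = ∫dQ_rev/T = m c ln(T₂/T₁) = 746 × 0.134 × ln(402.15/1245.15) = -113 J/K.

ΔS = -113 J/K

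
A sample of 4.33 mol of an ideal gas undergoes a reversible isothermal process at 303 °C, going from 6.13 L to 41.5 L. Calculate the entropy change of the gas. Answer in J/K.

ΔS_gas = 68.8 J/K

For an isothermal ideal gas ΔS_gas = nR ln(V₂/V₁) = 4.33 × 8.314 × ln(41.5/6.13) = 68.8 J/K.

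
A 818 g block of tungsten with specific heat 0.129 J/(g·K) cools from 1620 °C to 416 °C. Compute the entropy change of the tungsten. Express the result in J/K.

ΔS = -107 J/K

In kelvin: T₁ = 1893.15 K, T₂ = 689.15 K. ΔS = ∫dQ_rev/T = m c ln(T₂/T₁) = 818 × 0.129 × ln(689.15/1893.15) = -107 J/K.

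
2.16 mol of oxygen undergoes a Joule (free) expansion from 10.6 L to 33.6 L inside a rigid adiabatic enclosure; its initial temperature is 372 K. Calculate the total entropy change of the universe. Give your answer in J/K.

For an ideal gas in free expansion Q = 0 and W = 0, so T is unchanged.
Entropy is a state function; using a reversible isothermal path, ΔS_gas = nR ln(V₂/V₁) = 2.16 × 8.314 × ln(33.6/10.6) = 20.7 J/K.
The insulated surroundings exchange no heat, so ΔS_surr = 0 and ΔS_universe = ΔS_gas.

ΔS_universe = 20.7 J/K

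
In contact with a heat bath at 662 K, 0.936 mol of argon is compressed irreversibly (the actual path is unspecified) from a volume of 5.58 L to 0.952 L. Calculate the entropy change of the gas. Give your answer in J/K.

ΔS_gas = -13.8 J/K

Entropy is a state function, so ΔS_gas depends only on the end states.
For an isothermal ideal gas ΔS_gas = nR ln(V₂/V₁) = 0.936 × 8.314 × ln(0.952/5.58) = -13.8 J/K.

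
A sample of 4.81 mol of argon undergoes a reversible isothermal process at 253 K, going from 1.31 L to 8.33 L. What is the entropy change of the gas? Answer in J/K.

ΔS_gas = 74 J/K

For an isothermal ideal gas ΔS_gas = nR ln(V₂/V₁) = 4.81 × 8.314 × ln(8.33/1.31) = 74 J/K.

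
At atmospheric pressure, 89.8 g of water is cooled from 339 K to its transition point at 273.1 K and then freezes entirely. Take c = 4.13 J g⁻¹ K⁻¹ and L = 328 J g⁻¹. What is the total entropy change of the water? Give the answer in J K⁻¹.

ΔS = -188 J/K

Cooling step: ΔS₁ = m c ln(T_tr/T_i) = 89.8 × 4.13 × ln(273.1/339) = -80.17 J/K.
Phase change: ΔS₂ = −mL/T_tr = −89.8 × 328 / 273.1 = -107.9 J/K.
ΔS_total = (-80.17) + (-107.9) = -188 J/K.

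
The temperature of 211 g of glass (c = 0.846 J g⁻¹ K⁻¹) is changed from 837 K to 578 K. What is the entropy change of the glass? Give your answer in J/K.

ΔS = -66.1 J/K

ΔS = ∫dQ_rev/T = m c ln(T₂/T₁) = 211 × 0.846 × ln(578/837) = -66.1 J/K.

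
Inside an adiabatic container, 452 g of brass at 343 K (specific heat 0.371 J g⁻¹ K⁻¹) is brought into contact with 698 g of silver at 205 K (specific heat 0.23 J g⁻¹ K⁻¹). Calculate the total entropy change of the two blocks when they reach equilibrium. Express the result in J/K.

Energy balance: T_f = (m₁c₁T₁ + m₂c₂T₂)/(m₁c₁ + m₂c₂) = 275.5 K.
ΔS₁ = m₁c₁ ln(T_f/T₁) = 167.692 × ln(275.5/343) = -36.75 J/K.
ΔS₂ = m₂c₂ ln(T_f/T₂) = 160.54 × ln(275.5/205) = 47.45 J/K.
ΔS_total = -36.75 + 47.45 = 10.7 J/K.

ΔS_total = 10.7 J/K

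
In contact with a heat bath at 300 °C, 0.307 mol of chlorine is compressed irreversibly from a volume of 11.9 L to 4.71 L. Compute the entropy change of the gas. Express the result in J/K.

Entropy is a state function, so ΔS_gas depends only on the end states.
For an isothermal ideal gas ΔS_gas = nR ln(V₂/V₁) = 0.307 × 8.314 × ln(4.71/11.9) = -2.37 J/K.

ΔS_gas = -2.37 J/K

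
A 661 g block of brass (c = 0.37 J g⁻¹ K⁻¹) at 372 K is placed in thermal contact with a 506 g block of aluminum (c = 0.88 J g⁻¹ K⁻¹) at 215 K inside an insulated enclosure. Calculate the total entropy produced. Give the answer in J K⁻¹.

ΔS_total = 24.7 J/K

Energy balance: T_f = (m₁c₁T₁ + m₂c₂T₂)/(m₁c₁ + m₂c₂) = 270.66 K.
ΔS₁ = m₁c₁ ln(T_f/T₁) = 244.57 × ln(270.66/372) = -77.78 J/K.
ΔS₂ = m₂c₂ ln(T_f/T₂) = 445.28 × ln(270.66/215) = 102.5 J/K.
ΔS_total = -77.78 + 102.5 = 24.7 J/K.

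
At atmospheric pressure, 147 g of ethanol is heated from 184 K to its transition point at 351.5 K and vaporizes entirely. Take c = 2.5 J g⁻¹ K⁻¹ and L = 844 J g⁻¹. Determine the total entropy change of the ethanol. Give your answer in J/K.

ΔS = 591 J/K

Warming step: ΔS₁ = m c ln(T_tr/T_i) = 147 × 2.5 × ln(351.5/184) = 237.9 J/K.
Phase change: ΔS₂ = +mL/T_tr = 147 × 844 / 351.5 = 353 J/K.
ΔS_total = (237.9) + (353) = 591 J/K.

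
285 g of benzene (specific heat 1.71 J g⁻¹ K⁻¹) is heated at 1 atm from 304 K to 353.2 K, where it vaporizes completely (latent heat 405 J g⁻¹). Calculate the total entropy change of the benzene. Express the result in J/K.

Warming step: ΔS₁ = m c ln(T_tr/T_i) = 285 × 1.71 × ln(353.2/304) = 73.11 J/K.
Phase change: ΔS₂ = +mL/T_tr = 285 × 405 / 353.2 = 326.8 J/K.
ΔS_total = (73.11) + (326.8) = 400 J/K.

ΔS = 400 J/K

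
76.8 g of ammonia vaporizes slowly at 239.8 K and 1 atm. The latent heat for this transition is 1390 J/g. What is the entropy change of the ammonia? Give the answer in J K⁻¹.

Heat absorbed by the substance: Q = mL = 76.8 × 1390 = 106752 J.
At constant T, ΔS = Q_rev/T = 106752 / 239.8 = 445 J/K.

ΔS = 445 J/K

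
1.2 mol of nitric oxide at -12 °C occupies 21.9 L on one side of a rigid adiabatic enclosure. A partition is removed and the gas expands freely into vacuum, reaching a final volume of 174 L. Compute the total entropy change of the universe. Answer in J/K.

No heat is exchanged and no work is done, so the ideal-gas temperature stays constant.
Entropy is a state function; using a reversible isothermal path, ΔS_gas = nR ln(V₂/V₁) = 1.2 × 8.314 × ln(174/21.9) = 20.7 J/K.
The insulated surroundings exchange no heat, so ΔS_surr = 0 and ΔS_universe = ΔS_gas.

ΔS_universe = 20.7 J/K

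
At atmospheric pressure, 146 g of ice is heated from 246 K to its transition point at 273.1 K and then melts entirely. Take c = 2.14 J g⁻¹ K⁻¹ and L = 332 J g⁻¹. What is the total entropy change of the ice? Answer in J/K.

Warming step: ΔS₁ = m c ln(T_tr/T_i) = 146 × 2.14 × ln(273.1/246) = 32.65 J/K.
Phase change: ΔS₂ = +mL/T_tr = 146 × 332 / 273.1 = 177.5 J/K.
ΔS_total = (32.65) + (177.5) = 210 J/K.

ΔS = 210 J/K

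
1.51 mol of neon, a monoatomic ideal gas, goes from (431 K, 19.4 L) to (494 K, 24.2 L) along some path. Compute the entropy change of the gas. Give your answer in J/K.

ΔS = 5.34 J/K

Entropy is a state function: ΔS = nC_V ln(T₂/T₁) + nR ln(V₂/V₁), with C_V = 3R/2 = 12.47 J mol⁻¹ K⁻¹ for a monoatomic ideal gas.
ΔS = 1.51 × [12.47 × ln(494/431) + 8.314 × ln(24.2/19.4)] = 5.34 J/K.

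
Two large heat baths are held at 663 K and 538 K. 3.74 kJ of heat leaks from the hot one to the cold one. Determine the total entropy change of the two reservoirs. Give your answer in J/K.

ΔS_total = 1.31 J/K

ΔS_hot = −Q/T_H = −3740/663 = -5.641 J/K and ΔS_cold = +Q/T_C = 3740/538 = 6.952 J/K.
ΔS_total = -5.641 + 6.952 = 1.31 J/K, positive as the second law requires.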